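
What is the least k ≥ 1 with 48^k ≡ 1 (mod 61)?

6

ord(48) | φ(61) = 61 − 1 = 60 = 2^2 · 3 · 5.
Divisors of 60: 1, 2, 3, 4, 5, 6, 10, 12, 15, 20, 30, 60.
Test each divisor d:
48^1 ≡ 48 (mod 61)
48^2 ≡ 47 (mod 61)
48^3 ≡ 60 (mod 61)
48^4 ≡ 13 (mod 61)
48^5 ≡ 14 (mod 61)
48^6 ≡ 1 (mod 61) ✓
Therefore the multiplicative order of 48 modulo 61 is 6.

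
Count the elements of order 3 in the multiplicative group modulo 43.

φ(43) = 43 − 1 = 42 = 2 · 3 · 7.
Since (Z/43Z)^× is cyclic of order 42, the number of elements of order d is φ(d) when d | 42 and 0 otherwise.
3 | 42, and φ(3) = 3 − 1 = 2.

2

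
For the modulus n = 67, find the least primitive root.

2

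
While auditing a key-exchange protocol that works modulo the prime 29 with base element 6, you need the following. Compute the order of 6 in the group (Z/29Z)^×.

The order of 6 must divide φ(29) = 29 − 1 = 28 = 2^2 · 7.
Divisors of 28: 1, 2, 4, 7, 14, 28.
Compute 6^d (mod 29) for the divisors d until we hit 1:
6^1 ≡ 6
6^2 ≡ 7
6^4 ≡ 20
6^7 ≡ 28
6^14 ≡ 1
Therefore the multiplicative order of 6 modulo 29 is 14.

14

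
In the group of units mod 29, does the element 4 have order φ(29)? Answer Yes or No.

φ(29) = 29 − 1 = 28 = 2^2 · 7.
An element g generates (Z/29Z)^× iff g^(28/q) ≢ 1 (mod 29) for each prime q ∈ {2, 7}.
4^14 ≡ 1 (mod 29)  [q = 2: ≡ 1 ✗]
4^4 ≡ 24 (mod 29)  [q = 7: ≢ 1 ✓]
The check at q = 2 fails, so 4 generates a proper subgroup.

No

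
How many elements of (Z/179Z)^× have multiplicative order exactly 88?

φ(179) = 179 − 1 = 178 = 2 · 89.
(Z/179Z)^× is cyclic (|G| = 178); a cyclic group of order m has exactly φ(d) elements of each order d | m, and none otherwise.
Since 88 ∤ 178, the count is 0.

0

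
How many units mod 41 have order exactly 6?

φ(41) = 41 − 1 = 40 = 2^3 · 5.
In a cyclic group of order 40, there are φ(d) elements of order d for each divisor d of 40, and zero for non-divisors.
Here 40 is not a multiple of 6, so there are no elements of order 6.

0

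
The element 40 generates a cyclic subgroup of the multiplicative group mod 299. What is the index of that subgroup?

12

Since 40 ∈ (Z/299Z)^×, its order divides φ(299) = φ(13·23) = (13−1)·(23−1) = 12·22 = 264 = 2^3 · 3 · 11.
Divisors of 264: 1, 2, 3, 4, 6, 8, 11, 12, 22, 24, 33, 44, 66, 88, 132, 264.
Compute 40^d (mod 299) for the divisors d until we hit 1:
40^1 ≡ 40 (mod 299)
40^2 ≡ 105 (mod 299)
40^3 ≡ 14 (mod 299)
40^4 ≡ 261 (mod 299)
40^6 ≡ 196 (mod 299)
40^8 ≡ 248 (mod 299)
40^11 ≡ 183 (mod 299)
40^12 ≡ 144 (mod 299)
40^22 ≡ 1 (mod 299) ✓
The order of 40 is 22, so the subgroup it generates has 22 elements.
Index = |(Z/299Z)^×| / |⟨40⟩| = 264 / 22 = 12.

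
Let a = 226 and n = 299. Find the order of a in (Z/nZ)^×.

44

ord(226) | φ(299) = φ(13·23) = (13−1)·(23−1) = 12·22 = 264 = 2^3 · 3 · 11.
Divisors of 264: 1, 2, 3, 4, 6, 8, 11, 12, 22, 24, 33, 44, 66, 88, 132, 264.
Evaluate successive powers at the divisors of 264:
226^1 ≡ 226 (mod 299)
226^2 ≡ 246 (mod 299)
226^3 ≡ 281 (mod 299)
226^4 ≡ 118 (mod 299)
226^6 ≡ 25 (mod 299)
226^8 ≡ 170 (mod 299)
226^11 ≡ 229 (mod 299)
226^12 ≡ 27 (mod 299)
226^22 ≡ 116 (mod 299)
226^24 ≡ 131 (mod 299)
226^33 ≡ 252 (mod 299)
226^44 ≡ 1 (mod 299) ✓
The smallest such exponent is 44, so the order of 226 is 44.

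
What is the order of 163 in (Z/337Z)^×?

48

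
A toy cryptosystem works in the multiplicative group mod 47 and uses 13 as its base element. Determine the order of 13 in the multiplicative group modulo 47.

46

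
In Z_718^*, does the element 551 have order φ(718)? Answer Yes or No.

No

φ(718) = φ(2)·φ(359) = 1·358 = 358 = 2 · 179.
An element g generates (Z/718Z)^× iff g^(358/q) ≢ 1 (mod 718) for each prime q ∈ {2, 179}.
551^179 ≡ 1 (mod 718)  [q = 2: ≡ 1 ✗]
551^2 ≡ 605 (mod 718)  [q = 179: ≢ 1 ✓]
551^179 ≡ 1 shows ord(551) | 179, strictly less than φ(718); not a primitive root.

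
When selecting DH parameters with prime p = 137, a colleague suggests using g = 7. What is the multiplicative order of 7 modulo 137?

68

ord(7) | φ(137) = 137 − 1 = 136 = 2^3 · 17.
Divisors of 136: 1, 2, 4, 8, 17, 34, 68, 136.
Check 7^d mod 137 for each divisor in increasing order:
7^1 ≡ 7
7^2 ≡ 49
7^4 ≡ 72
7^8 ≡ 115
7^17 ≡ 100
7^34 ≡ 136
7^68 ≡ 1
Therefore the multiplicative order of 7 modulo 137 is 68.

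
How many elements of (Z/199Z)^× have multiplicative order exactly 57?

φ(199) = 199 − 1 = 198 = 2 · 3^2 · 11.
(Z/199Z)^× is cyclic (|G| = 198); a cyclic group of order m has exactly φ(d) elements of each order d | m, and none otherwise.
57 does not divide 198, so no element of (Z/199Z)^× has order 57.

0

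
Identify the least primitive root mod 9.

φ(9) = φ(3^2) = 3·(3−1) = 6 = 2 · 3.
Test candidates g = 2, 3, … against the prime factors q ∈ {2, 3} of φ(9): g is a generator iff g^(6/q) ≢ 1 for every such q.
g = 2: 2^3 ≡ 8; 2^2 ≡ 4 — none is 1, so 2 is a primitive root.
So 2 is the smallest generator of (Z/9Z)^×.

2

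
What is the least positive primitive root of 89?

φ(89) = 89 − 1 = 88 = 2^3 · 11.
g is a primitive root iff g^(88/q) ≢ 1 (mod 89) for each prime q ∈ {2, 11}.
g = 2: 2^44 ≡ 1 — hits 1, so not a primitive root.
g = 3: 3^44 ≡ 88; 3^8 ≡ 64 — none is 1, so 3 is a primitive root.
Hence the least primitive root of 89 is 3.

3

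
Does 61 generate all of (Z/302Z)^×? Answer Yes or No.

φ(302) = φ(2)·φ(151) = 1·150 = 150 = 2 · 3 · 5^2.
Test 61^(150/q) mod 302 for each prime factor q of 150:
61^75 ≡ 301 (mod 302)  [q = 2: ≢ 1 ✓]
61^50 ≡ 269 (mod 302)  [q = 3: ≢ 1 ✓]
61^30 ≡ 215 (mod 302)  [q = 5: ≢ 1 ✓]
All checks pass, so 61 has order 150 and is a primitive root modulo 302.

Yes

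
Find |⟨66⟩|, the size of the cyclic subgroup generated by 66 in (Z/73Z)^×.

ord(66) | φ(73) = 73 − 1 = 72 = 2^3 · 3^2.
Divisors of 72: 1, 2, 3, 4, 6, 8, 9, 12, 18, 24, 36, 72.
Evaluate successive powers at the divisors of 72:
66^1 ≡ 66
66^2 ≡ 49
66^3 ≡ 22
66^4 ≡ 65
66^6 ≡ 46
66^8 ≡ 64
66^9 ≡ 63
66^12 ≡ 72
66^18 ≡ 27
66^24 ≡ 1
Hence ord(66) = 24.

24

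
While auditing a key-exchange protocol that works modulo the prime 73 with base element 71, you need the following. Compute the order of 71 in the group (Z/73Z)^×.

18

By Lagrange's theorem, ord_73(71) divides φ(73) = 73 − 1 = 72 = 2^3 · 3^2.
Divisors of 72: 1, 2, 3, 4, 6, 8, 9, 12, 18, 24, 36, 72.
Evaluate successive powers at the divisors of 72:
71^1 ≡ 71
71^2 ≡ 4
71^3 ≡ 65
71^4 ≡ 16
71^6 ≡ 64
71^8 ≡ 37
71^9 ≡ 72
71^12 ≡ 8
71^18 ≡ 1
The smallest such exponent is 18, so the order of 71 is 18.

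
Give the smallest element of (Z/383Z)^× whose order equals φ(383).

5

φ(383) = 383 − 1 = 382 = 2 · 191.
Test candidates g = 2, 3, … against the prime factors q ∈ {2, 191} of φ(383): g is a generator iff g^(382/q) ≢ 1 for every such q.
g = 2: 2^191 ≡ 1 — hits 1, so not a primitive root.
g = 3: 3^191 ≡ 1 — hits 1, so not a primitive root.
g = 4: 4^191 ≡ 1 — hits 1, so not a primitive root.
g = 5: 5^191 ≡ 382; 5^2 ≡ 25 — none is 1, so 5 is a primitive root.
So 5 is the smallest generator of (Z/383Z)^×.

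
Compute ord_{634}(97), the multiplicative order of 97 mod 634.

316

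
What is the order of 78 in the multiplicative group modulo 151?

25

The order of 78 must divide φ(151) = 151 − 1 = 150 = 2 · 3 · 5^2.
Divisors of 150: 1, 2, 3, 5, 6, 10, 15, 25, 30, 50, 75, 150.
Test each divisor d:
78^1 ≡ 78
78^2 ≡ 44
78^3 ≡ 110
78^5 ≡ 8
78^6 ≡ 20
78^10 ≡ 64
78^15 ≡ 59
78^25 ≡ 1
Hence ord(78) = 25.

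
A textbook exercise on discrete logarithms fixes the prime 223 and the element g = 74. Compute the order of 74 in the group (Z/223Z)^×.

111

By Lagrange's theorem, ord_223(74) divides φ(223) = 223 − 1 = 222 = 2 · 3 · 37.
Divisors of 222: 1, 2, 3, 6, 37, 74, 111, 222.
Evaluate successive powers at the divisors of 222:
74^1 ≡ 74 (mod 223)
74^2 ≡ 124 (mod 223)
74^3 ≡ 33 (mod 223)
74^6 ≡ 197 (mod 223)
74^37 ≡ 183 (mod 223)
74^74 ≡ 39 (mod 223)
74^111 ≡ 1 (mod 223) ✓
Therefore the multiplicative order of 74 modulo 223 is 111.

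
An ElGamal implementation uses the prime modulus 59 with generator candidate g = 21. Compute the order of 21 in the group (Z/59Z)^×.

29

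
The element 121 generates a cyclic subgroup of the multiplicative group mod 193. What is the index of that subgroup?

The order of 121 must divide φ(193) = 193 − 1 = 192 = 2^6 · 3.
Divisors of 192: 1, 2, 3, 4, 6, 8, 12, 16, 24, 32, 48, 64, 96, 192.
Test each divisor d:
121^1 ≡ 121 (mod 193)
121^2 ≡ 166 (mod 193)
121^3 ≡ 14 (mod 193)
121^4 ≡ 150 (mod 193)
121^6 ≡ 3 (mod 193)
121^8 ≡ 112 (mod 193)
121^12 ≡ 9 (mod 193)
121^16 ≡ 192 (mod 193)
121^24 ≡ 81 (mod 193)
121^32 ≡ 1 (mod 193) ✓
So ord_193(121) = 32, hence |⟨121⟩| = 32.
Index = |(Z/193Z)^×| / |⟨121⟩| = 192 / 32 = 6.

6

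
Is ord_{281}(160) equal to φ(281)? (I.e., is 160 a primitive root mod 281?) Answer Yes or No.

No

φ(281) = 281 − 1 = 280 = 2^3 · 5 · 7.
Test 160^(280/q) mod 281 for each prime factor q of 280:
160^140 ≡ 1 (mod 281)  [q = 2: ≡ 1 ✗]
160^56 ≡ 86 (mod 281)  [q = 5: ≢ 1 ✓]
160^40 ≡ 181 (mod 281)  [q = 7: ≢ 1 ✓]
160^140 ≡ 1 shows ord(160) | 140, strictly less than φ(281); not a primitive root.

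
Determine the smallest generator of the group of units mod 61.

2

φ(61) = 61 − 1 = 60 = 2^2 · 3 · 5.
g is a primitive root iff g^(60/q) ≢ 1 (mod 61) for each prime q ∈ {2, 3, 5}.
g = 2: 2^30 ≡ 60; 2^20 ≡ 47; 2^12 ≡ 9 — none is 1, so 2 is a primitive root.
Hence the least primitive root of 61 is 2.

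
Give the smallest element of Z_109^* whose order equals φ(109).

6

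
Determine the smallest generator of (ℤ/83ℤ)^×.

2

φ(83) = 83 − 1 = 82 = 2 · 41.
g is a primitive root iff g^(82/q) ≢ 1 (mod 83) for each prime q ∈ {2, 41}.
g = 2: 2^41 ≡ 82; 2^2 ≡ 4 — none is 1, so 2 is a primitive root.
The smallest primitive root modulo 83 is 2.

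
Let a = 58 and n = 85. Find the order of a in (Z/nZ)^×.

The order of 58 must divide φ(85) = φ(5·17) = (5−1)·(17−1) = 4·16 = 64 = 2^6.
Divisors of 64: 1, 2, 4, 8, 16, 32, 64.
Test each divisor d:
58^1 ≡ 58 (mod 85)
58^2 ≡ 49 (mod 85)
58^4 ≡ 21 (mod 85)
58^8 ≡ 16 (mod 85)
58^16 ≡ 1 (mod 85) ✓
The smallest such exponent is 16, so the order of 58 is 16.

16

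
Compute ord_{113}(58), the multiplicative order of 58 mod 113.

112

The order of 58 must divide φ(113) = 113 − 1 = 112 = 2^4 · 7.
Divisors of 112: 1, 2, 4, 7, 8, 14, 16, 28, 56, 112.
Evaluate successive powers at the divisors of 112:
58^1 ≡ 58
58^2 ≡ 87
58^4 ≡ 111
58^7 ≡ 78
58^8 ≡ 4
58^14 ≡ 95
58^16 ≡ 16
58^28 ≡ 98
58^56 ≡ 112
58^112 ≡ 1
So ord_113(58) = 112.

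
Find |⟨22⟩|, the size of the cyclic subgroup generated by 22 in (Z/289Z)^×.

272

By Lagrange's theorem, ord_289(22) divides φ(289) = φ(17^2) = 17·(17−1) = 272 = 2^4 · 17.
Divisors of 272: 1, 2, 4, 8, 16, 17, 34, 68, 136, 272.
Compute 22^d (mod 289) for the divisors d until we hit 1:
22^1 ≡ 22
22^2 ≡ 195
22^4 ≡ 166
22^8 ≡ 101
22^16 ≡ 86
22^17 ≡ 158
22^34 ≡ 110
22^68 ≡ 251
22^136 ≡ 288
22^272 ≡ 1
Therefore the multiplicative order of 22 modulo 289 is 272.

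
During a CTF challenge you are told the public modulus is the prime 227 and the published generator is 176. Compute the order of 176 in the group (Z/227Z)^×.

The order of 176 must divide φ(227) = 227 − 1 = 226 = 2 · 113.
Divisors of 226: 1, 2, 113, 226.
Compute 176^d (mod 227) for the divisors d until we hit 1:
176^1 ≡ 176 (mod 227)
176^2 ≡ 104 (mod 227)
176^113 ≡ 1 (mod 227) ✓
Hence ord(176) = 113.

113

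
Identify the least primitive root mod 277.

φ(277) = 277 − 1 = 276 = 2^2 · 3 · 23.
Test candidates g = 2, 3, … against the prime factors q ∈ {2, 3, 23} of φ(277): g is a generator iff g^(276/q) ≢ 1 for every such q.
g = 2: 2^138 ≡ 276; 2^92 ≡ 1 — hits 1, so not a primitive root.
g = 3: 3^138 ≡ 1 — hits 1, so not a primitive root.
g = 4: 4^138 ≡ 1 — hits 1, so not a primitive root.
g = 5: 5^138 ≡ 276; 5^92 ≡ 116; 5^12 ≡ 27 — none is 1, so 5 is a primitive root.
So 5 is the smallest generator of (Z/277Z)^×.

5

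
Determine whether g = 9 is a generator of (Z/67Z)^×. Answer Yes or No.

φ(67) = 67 − 1 = 66 = 2 · 3 · 11.
Test 9^(66/q) mod 67 for each prime factor q of 66:
9^33 ≡ 1 (mod 67)  [q = 2: ≡ 1 ✗]
9^22 ≡ 1 (mod 67)  [q = 3: ≡ 1 ✗]
9^6 ≡ 64 (mod 67)  [q = 11: ≢ 1 ✓]
Since 9^33 ≡ 1, the order of 9 divides 33 < 66, so 9 is not a primitive root.

No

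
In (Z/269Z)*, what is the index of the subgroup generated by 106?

Since 106 ∈ (Z/269Z)^×, its order divides φ(269) = 269 − 1 = 268 = 2^2 · 67.
Divisors of 268: 1, 2, 4, 67, 134, 268.
Compute 106^d (mod 269) for the divisors d until we hit 1:
106^1 ≡ 106 (mod 269)
106^2 ≡ 207 (mod 269)
106^4 ≡ 78 (mod 269)
106^67 ≡ 187 (mod 269)
106^134 ≡ 268 (mod 269)
106^268 ≡ 1 (mod 269) ✓
Thus |⟨106⟩| = ord(106) = 268.
The index is φ(269) / ord(106) = 268 / 268 = 1.

1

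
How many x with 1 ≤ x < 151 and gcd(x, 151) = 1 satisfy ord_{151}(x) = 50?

20

φ(151) = 151 − 1 = 150 = 2 · 3 · 5^2.
Since (Z/151Z)^× is cyclic of order 150, the number of elements of order d is φ(d) when d | 150 and 0 otherwise.
50 = 2 · 5^2 divides 150, and φ(50) = 20.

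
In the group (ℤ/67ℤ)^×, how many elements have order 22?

10

φ(67) = 67 − 1 = 66 = 2 · 3 · 11.
In a cyclic group of order 66, there are φ(d) elements of order d for each divisor d of 66, and zero for non-divisors.
22 = 2 · 11 divides 66, and φ(22) = 10.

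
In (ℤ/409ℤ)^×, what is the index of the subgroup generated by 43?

3

The order of 43 must divide φ(409) = 409 − 1 = 408 = 2^3 · 3 · 17.
Divisors of 408: 1, 2, 3, 4, 6, 8, 12, 17, 24, 34, 51, 68, 102, 136, 204, 408.
Evaluate successive powers at the divisors of 408:
43^1 ≡ 43
43^2 ≡ 213
43^3 ≡ 161
43^4 ≡ 379
43^6 ≡ 154
43^8 ≡ 82
43^12 ≡ 403
43^17 ≡ 378
43^24 ≡ 36
43^34 ≡ 143
43^51 ≡ 66
43^68 ≡ 408
43^102 ≡ 266
43^136 ≡ 1
The order of 43 is 136, so the subgroup it generates has 136 elements.
Index = |(Z/409Z)^×| / |⟨43⟩| = 408 / 136 = 3.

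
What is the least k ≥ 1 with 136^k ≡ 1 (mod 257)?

32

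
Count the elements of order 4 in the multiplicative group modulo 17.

φ(17) = 17 − 1 = 16 = 2^4.
(Z/17Z)^× is cyclic (|G| = 16); a cyclic group of order m has exactly φ(d) elements of each order d | m, and none otherwise.
4 = 2^2 divides 16, and φ(4) = 2.

2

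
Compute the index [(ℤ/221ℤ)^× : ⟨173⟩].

4

By Lagrange's theorem, ord_221(173) divides φ(221) = φ(13·17) = (13−1)·(17−1) = 12·16 = 192 = 2^6 · 3.
Divisors of 192: 1, 2, 3, 4, 6, 8, 12, 16, 24, 32, 48, 64, 96, 192.
Check 173^d mod 221 for each divisor in increasing order:
173^1 ≡ 173 (mod 221)
173^2 ≡ 94 (mod 221)
173^3 ≡ 129 (mod 221)
173^4 ≡ 217 (mod 221)
173^6 ≡ 66 (mod 221)
173^8 ≡ 16 (mod 221)
173^12 ≡ 157 (mod 221)
173^16 ≡ 35 (mod 221)
173^24 ≡ 118 (mod 221)
173^32 ≡ 120 (mod 221)
173^48 ≡ 1 (mod 221) ✓
So ord_221(173) = 48, hence |⟨173⟩| = 48.
[(Z/221Z)^× : ⟨173⟩] = 192/48 = 4.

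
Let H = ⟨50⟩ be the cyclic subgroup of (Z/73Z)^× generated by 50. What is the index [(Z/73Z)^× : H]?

The order of 50 must divide φ(73) = 73 − 1 = 72 = 2^3 · 3^2.
Divisors of 72: 1, 2, 3, 4, 6, 8, 9, 12, 18, 24, 36, 72.
Evaluate successive powers at the divisors of 72:
50^1 ≡ 50 (mod 73)
50^2 ≡ 18 (mod 73)
50^3 ≡ 24 (mod 73)
50^4 ≡ 32 (mod 73)
50^6 ≡ 65 (mod 73)
50^8 ≡ 2 (mod 73)
50^9 ≡ 27 (mod 73)
50^12 ≡ 64 (mod 73)
50^18 ≡ 72 (mod 73)
50^24 ≡ 8 (mod 73)
50^36 ≡ 1 (mod 73) ✓
So ord_73(50) = 36, hence |⟨50⟩| = 36.
Index = |(Z/73Z)^×| / |⟨50⟩| = 72 / 36 = 2.

2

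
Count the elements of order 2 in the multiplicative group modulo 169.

φ(169) = φ(13^2) = 13·(13−1) = 156 = 2^2 · 3 · 13.
(Z/169Z)^× is cyclic (|G| = 156); a cyclic group of order m has exactly φ(d) elements of each order d | m, and none otherwise.
2 | 156, and φ(2) = 2 − 1 = 1.

1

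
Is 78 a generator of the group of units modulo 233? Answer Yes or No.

φ(233) = 233 − 1 = 232 = 2^3 · 29.
It suffices to check that the order of 78 is not a proper divisor of 232: compute 78^(232/q) for q ∈ {2, 29}.
78^116 ≡ 232 (mod 233)  [q = 2: ≢ 1 ✓]
78^8 ≡ 63 (mod 233)  [q = 29: ≢ 1 ✓]
Every test exponent gives a nontrivial residue, hence 78 generates the full group.

Yes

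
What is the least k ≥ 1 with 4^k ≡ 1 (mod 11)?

5

The order of 4 must divide φ(11) = 11 − 1 = 10 = 2 · 5.
Divisors of 10: 1, 2, 5, 10.
Compute 4^d (mod 11) for the divisors d until we hit 1:
4^1 ≡ 4 (mod 11)
4^2 ≡ 5 (mod 11)
4^5 ≡ 1 (mod 11) ✓
The smallest such exponent is 5, so the order of 4 is 5.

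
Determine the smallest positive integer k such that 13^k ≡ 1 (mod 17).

4

The order of 13 must divide φ(17) = 17 − 1 = 16 = 2^4.
Divisors of 16: 1, 2, 4, 8, 16.
Check 13^d mod 17 for each divisor in increasing order:
13^1 ≡ 13
13^2 ≡ 16
13^4 ≡ 1
The smallest such exponent is 4, so the order of 13 is 4.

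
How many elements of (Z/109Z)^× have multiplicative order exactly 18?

6

φ(109) = 109 − 1 = 108 = 2^2 · 3^3.
(Z/109Z)^× is cyclic (|G| = 108); a cyclic group of order m has exactly φ(d) elements of each order d | m, and none otherwise.
18 = 2 · 3^2 divides 108, and φ(18) = 6.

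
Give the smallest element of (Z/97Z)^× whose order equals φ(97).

5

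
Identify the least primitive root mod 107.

φ(107) = 107 − 1 = 106 = 2 · 53.
g is a primitive root iff g^(106/q) ≢ 1 (mod 107) for each prime q ∈ {2, 53}.
g = 2: 2^53 ≡ 106; 2^2 ≡ 4 — none is 1, so 2 is a primitive root.
So 2 is the smallest generator of (Z/107Z)^×.

2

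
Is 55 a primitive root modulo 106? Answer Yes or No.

φ(106) = φ(2)·φ(53) = 1·52 = 52 = 2^2 · 13.
Test 55^(52/q) mod 106 for each prime factor q of 52:
55^26 ≡ 105 (mod 106)  [q = 2: ≢ 1 ✓]
55^4 ≡ 69 (mod 106)  [q = 13: ≢ 1 ✓]
All checks pass, so 55 has order 52 and is a primitive root modulo 106.

Yes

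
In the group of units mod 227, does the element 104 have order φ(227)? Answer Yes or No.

φ(227) = 227 − 1 = 226 = 2 · 113.
An element g generates (Z/227Z)^× iff g^(226/q) ≢ 1 (mod 227) for each prime q ∈ {2, 113}.
104^113 ≡ 1 (mod 227)  [q = 2: ≡ 1 ✗]
104^2 ≡ 147 (mod 227)  [q = 113: ≢ 1 ✓]
Since 104^113 ≡ 1, the order of 104 divides 113 < 226, so 104 is not a primitive root.

No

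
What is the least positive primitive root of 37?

φ(37) = 37 − 1 = 36 = 2^2 · 3^2.
Test candidates g = 2, 3, … against the prime factors q ∈ {2, 3} of φ(37): g is a generator iff g^(36/q) ≢ 1 for every such q.
g = 2: 2^18 ≡ 36; 2^12 ≡ 26 — none is 1, so 2 is a primitive root.
So 2 is the smallest generator of (Z/37Z)^×.

2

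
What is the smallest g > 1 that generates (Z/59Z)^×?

2

φ(59) = 59 − 1 = 58 = 2 · 29.
g is a primitive root iff g^(58/q) ≢ 1 (mod 59) for each prime q ∈ {2, 29}.
g = 2: 2^29 ≡ 58; 2^2 ≡ 4 — none is 1, so 2 is a primitive root.
So 2 is the smallest generator of (Z/59Z)^×.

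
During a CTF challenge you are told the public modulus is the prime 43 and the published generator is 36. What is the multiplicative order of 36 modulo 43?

3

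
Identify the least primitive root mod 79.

3

φ(79) = 79 − 1 = 78 = 2 · 3 · 13.
g is a primitive root iff g^(78/q) ≢ 1 (mod 79) for each prime q ∈ {2, 3, 13}.
g = 2: 2^39 ≡ 1 — hits 1, so not a primitive root.
g = 3: 3^39 ≡ 78; 3^26 ≡ 23; 3^6 ≡ 18 — none is 1, so 3 is a primitive root.
The smallest primitive root modulo 79 is 3.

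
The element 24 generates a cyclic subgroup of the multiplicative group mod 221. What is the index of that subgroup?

4

ord(24) | φ(221) = φ(13·17) = (13−1)·(17−1) = 12·16 = 192 = 2^6 · 3.
Divisors of 192: 1, 2, 3, 4, 6, 8, 12, 16, 24, 32, 48, 64, 96, 192.
Evaluate successive powers at the divisors of 192:
24^1 ≡ 24 (mod 221)
24^2 ≡ 134 (mod 221)
24^3 ≡ 122 (mod 221)
24^4 ≡ 55 (mod 221)
24^6 ≡ 77 (mod 221)
24^8 ≡ 152 (mod 221)
24^12 ≡ 183 (mod 221)
24^16 ≡ 120 (mod 221)
24^24 ≡ 118 (mod 221)
24^32 ≡ 35 (mod 221)
24^48 ≡ 1 (mod 221) ✓
So ord_221(24) = 48, hence |⟨24⟩| = 48.
[(Z/221Z)^× : ⟨24⟩] = 192/48 = 4.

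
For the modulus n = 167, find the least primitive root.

5

φ(167) = 167 − 1 = 166 = 2 · 83.
Test candidates g = 2, 3, … against the prime factors q ∈ {2, 83} of φ(167): g is a generator iff g^(166/q) ≢ 1 for every such q.
g = 2: 2^83 ≡ 1 — hits 1, so not a primitive root.
g = 3: 3^83 ≡ 1 — hits 1, so not a primitive root.
g = 4: 4^83 ≡ 1 — hits 1, so not a primitive root.
g = 5: 5^83 ≡ 166; 5^2 ≡ 25 — none is 1, so 5 is a primitive root.
So 5 is the smallest generator of (Z/167Z)^×.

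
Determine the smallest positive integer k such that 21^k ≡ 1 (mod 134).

Since 21 ∈ (Z/134Z)^×, its order divides φ(134) = φ(2)·φ(67) = 1·66 = 66 = 2 · 3 · 11.
Divisors of 66: 1, 2, 3, 6, 11, 22, 33, 66.
Evaluate successive powers at the divisors of 66:
21^1 ≡ 21 (mod 134)
21^2 ≡ 39 (mod 134)
21^3 ≡ 15 (mod 134)
21^6 ≡ 91 (mod 134)
21^11 ≡ 37 (mod 134)
21^22 ≡ 29 (mod 134)
21^33 ≡ 1 (mod 134) ✓
Therefore the multiplicative order of 21 modulo 134 is 33.

33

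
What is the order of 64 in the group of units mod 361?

ord(64) | φ(361) = φ(19^2) = 19·(19−1) = 342 = 2 · 3^2 · 19.
Divisors of 342: 1, 2, 3, 6, 9, 18, 19, 38, 57, 114, 171, 342.
Compute 64^d (mod 361) for the divisors d until we hit 1:
64^1 ≡ 64
64^2 ≡ 125
64^3 ≡ 58
64^6 ≡ 115
64^9 ≡ 172
64^18 ≡ 343
64^19 ≡ 292
64^38 ≡ 68
64^57 ≡ 1
Hence ord(64) = 57.

57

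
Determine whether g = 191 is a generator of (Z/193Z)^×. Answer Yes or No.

φ(193) = 193 − 1 = 192 = 2^6 · 3.
Test 191^(192/q) mod 193 for each prime factor q of 192:
191^96 ≡ 1 (mod 193)  [q = 2: ≡ 1 ✗]
191^64 ≡ 84 (mod 193)  [q = 3: ≢ 1 ✓]
Since 191^96 ≡ 1, the order of 191 divides 96 < 192, so 191 is not a primitive root.

No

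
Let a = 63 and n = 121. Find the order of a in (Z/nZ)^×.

110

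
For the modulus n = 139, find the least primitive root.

2

φ(139) = 139 − 1 = 138 = 2 · 3 · 23.
g is a primitive root iff g^(138/q) ≢ 1 (mod 139) for each prime q ∈ {2, 3, 23}.
g = 2: 2^69 ≡ 138; 2^46 ≡ 96; 2^6 ≡ 64 — none is 1, so 2 is a primitive root.
The smallest primitive root modulo 139 is 2.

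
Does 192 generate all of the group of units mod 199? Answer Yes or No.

φ(199) = 199 − 1 = 198 = 2 · 3^2 · 11.
It suffices to check that the order of 192 is not a proper divisor of 198: compute 192^(198/q) for q ∈ {2, 3, 11}.
192^99 ≡ 198 (mod 199)  [q = 2: ≢ 1 ✓]
192^66 ≡ 106 (mod 199)  [q = 3: ≢ 1 ✓]
192^18 ≡ 121 (mod 199)  [q = 11: ≢ 1 ✓]
All checks pass, so 192 has order 198 and is a primitive root modulo 199.

Yes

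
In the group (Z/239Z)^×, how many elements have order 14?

6

φ(239) = 239 − 1 = 238 = 2 · 7 · 17.
(Z/239Z)^× is cyclic (|G| = 238); a cyclic group of order m has exactly φ(d) elements of each order d | m, and none otherwise.
14 = 2 · 7 divides 238, and φ(14) = 6.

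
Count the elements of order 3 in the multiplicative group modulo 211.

2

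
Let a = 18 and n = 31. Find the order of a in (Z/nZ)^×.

15

By Lagrange's theorem, ord_31(18) divides φ(31) = 31 − 1 = 30 = 2 · 3 · 5.
Divisors of 30: 1, 2, 3, 5, 6, 10, 15, 30.
Evaluate successive powers at the divisors of 30:
18^1 ≡ 18 (mod 31)
18^2 ≡ 14 (mod 31)
18^3 ≡ 4 (mod 31)
18^5 ≡ 25 (mod 31)
18^6 ≡ 16 (mod 31)
18^10 ≡ 5 (mod 31)
18^15 ≡ 1 (mod 31) ✓
The smallest such exponent is 15, so the order of 18 is 15.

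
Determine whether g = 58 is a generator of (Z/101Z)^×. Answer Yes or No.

φ(101) = 101 − 1 = 100 = 2^2 · 5^2.
It suffices to check that the order of 58 is not a proper divisor of 100: compute 58^(100/q) for q ∈ {2, 5}.
58^50 ≡ 1 (mod 101)  [q = 2: ≡ 1 ✗]
58^20 ≡ 36 (mod 101)  [q = 5: ≢ 1 ✓]
The check at q = 2 fails, so 58 generates a proper subgroup.

No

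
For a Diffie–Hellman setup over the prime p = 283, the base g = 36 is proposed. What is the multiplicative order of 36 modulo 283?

141

By Lagrange's theorem, ord_283(36) divides φ(283) = 283 − 1 = 282 = 2 · 3 · 47.
Divisors of 282: 1, 2, 3, 6, 47, 94, 141, 282.
Compute 36^d (mod 283) for the divisors d until we hit 1:
36^1 ≡ 36
36^2 ≡ 164
36^3 ≡ 244
36^6 ≡ 106
36^47 ≡ 238
36^94 ≡ 44
36^141 ≡ 1
Hence ord(36) = 141.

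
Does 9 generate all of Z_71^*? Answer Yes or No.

φ(71) = 71 − 1 = 70 = 2 · 5 · 7.
An element g generates (Z/71Z)^× iff g^(70/q) ≢ 1 (mod 71) for each prime q ∈ {2, 5, 7}.
9^35 ≡ 1 (mod 71)  [q = 2: ≡ 1 ✗]
9^14 ≡ 5 (mod 71)  [q = 5: ≢ 1 ✓]
9^10 ≡ 32 (mod 71)  [q = 7: ≢ 1 ✓]
Since 9^35 ≡ 1, the order of 9 divides 35 < 70, so 9 is not a primitive root.

No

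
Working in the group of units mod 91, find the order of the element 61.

Since 61 ∈ (Z/91Z)^×, its order divides φ(91) = φ(7·13) = (7−1)·(13−1) = 6·12 = 72 = 2^3 · 3^2.
Divisors of 72: 1, 2, 3, 4, 6, 8, 9, 12, 18, 24, 36, 72.
Check 61^d mod 91 for each divisor in increasing order:
61^1 ≡ 61 (mod 91)
61^2 ≡ 81 (mod 91)
61^3 ≡ 27 (mod 91)
61^4 ≡ 9 (mod 91)
61^6 ≡ 1 (mod 91) ✓
Therefore the multiplicative order of 61 modulo 91 is 6.

6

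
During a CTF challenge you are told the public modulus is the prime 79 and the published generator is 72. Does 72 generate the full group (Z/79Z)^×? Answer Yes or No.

No

φ(79) = 79 − 1 = 78 = 2 · 3 · 13.
An element g generates (Z/79Z)^× iff g^(78/q) ≢ 1 (mod 79) for each prime q ∈ {2, 3, 13}.
72^39 ≡ 1 (mod 79)  [q = 2: ≡ 1 ✗]
72^26 ≡ 55 (mod 79)  [q = 3: ≢ 1 ✓]
72^6 ≡ 18 (mod 79)  [q = 13: ≢ 1 ✓]
The check at q = 2 fails, so 72 generates a proper subgroup.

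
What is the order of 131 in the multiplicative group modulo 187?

16

ord(131) | φ(187) = φ(11·17) = (11−1)·(17−1) = 10·16 = 160 = 2^5 · 5.
Divisors of 160: 1, 2, 4, 5, 8, 10, 16, 20, 32, 40, 80, 160.
Compute 131^d (mod 187) for the divisors d until we hit 1:
131^1 ≡ 131 (mod 187)
131^2 ≡ 144 (mod 187)
131^4 ≡ 166 (mod 187)
131^5 ≡ 54 (mod 187)
131^8 ≡ 67 (mod 187)
131^10 ≡ 111 (mod 187)
131^16 ≡ 1 (mod 187) ✓
Therefore the multiplicative order of 131 modulo 187 is 16.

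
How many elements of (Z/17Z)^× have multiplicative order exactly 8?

4

φ(17) = 17 − 1 = 16 = 2^4.
(Z/17Z)^× is cyclic (|G| = 16); a cyclic group of order m has exactly φ(d) elements of each order d | m, and none otherwise.
8 = 2^3 divides 16, and φ(8) = 4.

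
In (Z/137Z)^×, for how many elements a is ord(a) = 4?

2

φ(137) = 137 − 1 = 136 = 2^3 · 17.
In a cyclic group of order 136, there are φ(d) elements of order d for each divisor d of 136, and zero for non-divisors.
4 = 2^2 divides 136, and φ(4) = 2.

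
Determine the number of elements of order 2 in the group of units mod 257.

1

φ(257) = 257 − 1 = 256 = 2^8.
In a cyclic group of order 256, there are φ(d) elements of order d for each divisor d of 256, and zero for non-divisors.
2 | 256, and φ(2) = 2 − 1 = 1.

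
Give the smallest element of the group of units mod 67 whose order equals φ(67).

2

φ(67) = 67 − 1 = 66 = 2 · 3 · 11.
g is a primitive root iff g^(66/q) ≢ 1 (mod 67) for each prime q ∈ {2, 3, 11}.
g = 2: 2^33 ≡ 66; 2^22 ≡ 37; 2^6 ≡ 64 — none is 1, so 2 is a primitive root.
So 2 is the smallest generator of (Z/67Z)^×.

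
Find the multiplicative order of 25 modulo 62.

The order of 25 must divide φ(62) = φ(2)·φ(31) = 1·30 = 30 = 2 · 3 · 5.
Divisors of 30: 1, 2, 3, 5, 6, 10, 15, 30.
Evaluate successive powers at the divisors of 30:
25^1 ≡ 25 (mod 62)
25^2 ≡ 5 (mod 62)
25^3 ≡ 1 (mod 62) ✓
The smallest such exponent is 3, so the order of 25 is 3.

3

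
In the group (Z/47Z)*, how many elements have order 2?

φ(47) = 47 − 1 = 46 = 2 · 23.
Since (Z/47Z)^× is cyclic of order 46, the number of elements of order d is φ(d) when d | 46 and 0 otherwise.
2 | 46, and φ(2) = 2 − 1 = 1.

1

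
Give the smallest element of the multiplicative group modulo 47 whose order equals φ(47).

5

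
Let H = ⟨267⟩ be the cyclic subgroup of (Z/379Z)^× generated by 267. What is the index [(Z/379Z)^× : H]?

6

Since 267 ∈ (Z/379Z)^×, its order divides φ(379) = 379 − 1 = 378 = 2 · 3^3 · 7.
Divisors of 378: 1, 2, 3, 6, 7, 9, 14, 18, 21, 27, 42, 54, 63, 126, 189, 378.
Check 267^d mod 379 for each divisor in increasing order:
267^1 ≡ 267 (mod 379)
267^2 ≡ 37 (mod 379)
267^3 ≡ 25 (mod 379)
267^6 ≡ 246 (mod 379)
267^7 ≡ 115 (mod 379)
267^9 ≡ 86 (mod 379)
267^14 ≡ 339 (mod 379)
267^18 ≡ 195 (mod 379)
267^21 ≡ 327 (mod 379)
267^27 ≡ 94 (mod 379)
267^42 ≡ 51 (mod 379)
267^54 ≡ 119 (mod 379)
267^63 ≡ 1 (mod 379) ✓
Thus |⟨267⟩| = ord(267) = 63.
[(Z/379Z)^× : ⟨267⟩] = 378/63 = 6.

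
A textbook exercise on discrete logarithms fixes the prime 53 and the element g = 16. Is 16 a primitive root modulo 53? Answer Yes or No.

No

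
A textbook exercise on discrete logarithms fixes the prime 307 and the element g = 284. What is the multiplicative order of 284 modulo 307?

ord(284) | φ(307) = 307 − 1 = 306 = 2 · 3^2 · 17.
Divisors of 306: 1, 2, 3, 6, 9, 17, 18, 34, 51, 102, 153, 306.
Test each divisor d:
284^1 ≡ 284
284^2 ≡ 222
284^3 ≡ 113
284^6 ≡ 182
284^9 ≡ 304
284^17 ≡ 53
284^18 ≡ 9
284^34 ≡ 46
284^51 ≡ 289
284^102 ≡ 17
284^153 ≡ 1
Therefore the multiplicative order of 284 modulo 307 is 153.

153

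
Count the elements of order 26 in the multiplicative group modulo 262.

12

φ(262) = φ(2)·φ(131) = 1·130 = 130 = 2 · 5 · 13.
In a cyclic group of order 130, there are φ(d) elements of order d for each divisor d of 130, and zero for non-divisors.
26 = 2 · 13 divides 130, and φ(26) = 12.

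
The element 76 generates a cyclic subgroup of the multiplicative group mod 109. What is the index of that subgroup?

27

ord(76) | φ(109) = 109 − 1 = 108 = 2^2 · 3^3.
Divisors of 108: 1, 2, 3, 4, 6, 9, 12, 18, 27, 36, 54, 108.
Test each divisor d:
76^1 ≡ 76 (mod 109)
76^2 ≡ 108 (mod 109)
76^3 ≡ 33 (mod 109)
76^4 ≡ 1 (mod 109) ✓
Thus |⟨76⟩| = ord(76) = 4.
[(Z/109Z)^× : ⟨76⟩] = 108/4 = 27.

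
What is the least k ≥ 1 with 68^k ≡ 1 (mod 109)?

12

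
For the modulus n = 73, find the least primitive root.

5

φ(73) = 73 − 1 = 72 = 2^3 · 3^2.
g is a primitive root iff g^(72/q) ≢ 1 (mod 73) for each prime q ∈ {2, 3}.
g = 2: 2^36 ≡ 1 — hits 1, so not a primitive root.
g = 3: 3^36 ≡ 1 — hits 1, so not a primitive root.
g = 4: 4^36 ≡ 1 — hits 1, so not a primitive root.
g = 5: 5^36 ≡ 72; 5^24 ≡ 8 — none is 1, so 5 is a primitive root.
The smallest primitive root modulo 73 is 5.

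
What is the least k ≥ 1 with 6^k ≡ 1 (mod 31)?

6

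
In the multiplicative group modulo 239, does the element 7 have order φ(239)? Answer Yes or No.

Yes

φ(239) = 239 − 1 = 238 = 2 · 7 · 17.
An element g generates (Z/239Z)^× iff g^(238/q) ≢ 1 (mod 239) for each prime q ∈ {2, 7, 17}.
7^119 ≡ 238 (mod 239)  [q = 2: ≢ 1 ✓]
7^34 ≡ 24 (mod 239)  [q = 7: ≢ 1 ✓]
7^14 ≡ 211 (mod 239)  [q = 17: ≢ 1 ✓]
All checks pass, so 7 has order 238 and is a primitive root modulo 239.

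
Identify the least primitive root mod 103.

5

φ(103) = 103 − 1 = 102 = 2 · 3 · 17.
g is a primitive root iff g^(102/q) ≢ 1 (mod 103) for each prime q ∈ {2, 3, 17}.
g = 2: 2^51 ≡ 1 — hits 1, so not a primitive root.
g = 3: 3^51 ≡ 102; 3^34 ≡ 1 — hits 1, so not a primitive root.
g = 4: 4^51 ≡ 1 — hits 1, so not a primitive root.
g = 5: 5^51 ≡ 102; 5^34 ≡ 56; 5^6 ≡ 72 — none is 1, so 5 is a primitive root.
The smallest primitive root modulo 103 is 5.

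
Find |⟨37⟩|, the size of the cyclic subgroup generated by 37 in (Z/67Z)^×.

ord(37) | φ(67) = 67 − 1 = 66 = 2 · 3 · 11.
Divisors of 66: 1, 2, 3, 6, 11, 22, 33, 66.
Test each divisor d:
37^1 ≡ 37
37^2 ≡ 29
37^3 ≡ 1
Therefore the multiplicative order of 37 modulo 67 is 3.

3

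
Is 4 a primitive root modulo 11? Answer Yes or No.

No

φ(11) = 11 − 1 = 10 = 2 · 5.
An element g generates (Z/11Z)^× iff g^(10/q) ≢ 1 (mod 11) for each prime q ∈ {2, 5}.
4^5 ≡ 1 (mod 11)  [q = 2: ≡ 1 ✗]
4^2 ≡ 5 (mod 11)  [q = 5: ≢ 1 ✓]
Since 4^5 ≡ 1, the order of 4 divides 5 < 10, so 4 is not a primitive root.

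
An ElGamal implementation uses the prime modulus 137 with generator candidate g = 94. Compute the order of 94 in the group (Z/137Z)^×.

By Lagrange's theorem, ord_137(94) divides φ(137) = 137 − 1 = 136 = 2^3 · 17.
Divisors of 136: 1, 2, 4, 8, 17, 34, 68, 136.
Evaluate successive powers at the divisors of 136:
94^1 ≡ 94 (mod 137)
94^2 ≡ 68 (mod 137)
94^4 ≡ 103 (mod 137)
94^8 ≡ 60 (mod 137)
94^17 ≡ 10 (mod 137)
94^34 ≡ 100 (mod 137)
94^68 ≡ 136 (mod 137)
94^136 ≡ 1 (mod 137) ✓
Therefore the multiplicative order of 94 modulo 137 is 136.

136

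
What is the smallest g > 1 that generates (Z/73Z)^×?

5

φ(73) = 73 − 1 = 72 = 2^3 · 3^2.
g is a primitive root iff g^(72/q) ≢ 1 (mod 73) for each prime q ∈ {2, 3}.
g = 2: 2^36 ≡ 1 — hits 1, so not a primitive root.
g = 3: 3^36 ≡ 1 — hits 1, so not a primitive root.
g = 4: 4^36 ≡ 1 — hits 1, so not a primitive root.
g = 5: 5^36 ≡ 72; 5^24 ≡ 8 — none is 1, so 5 is a primitive root.
The smallest primitive root modulo 73 is 5.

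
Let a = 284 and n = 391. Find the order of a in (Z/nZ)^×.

176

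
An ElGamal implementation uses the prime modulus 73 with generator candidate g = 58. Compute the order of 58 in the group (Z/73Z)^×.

72

Since 58 ∈ (Z/73Z)^×, its order divides φ(73) = 73 − 1 = 72 = 2^3 · 3^2.
Divisors of 72: 1, 2, 3, 4, 6, 8, 9, 12, 18, 24, 36, 72.
Check 58^d mod 73 for each divisor in increasing order:
58^1 ≡ 58 (mod 73)
58^2 ≡ 6 (mod 73)
58^3 ≡ 56 (mod 73)
58^4 ≡ 36 (mod 73)
58^6 ≡ 70 (mod 73)
58^8 ≡ 55 (mod 73)
58^9 ≡ 51 (mod 73)
58^12 ≡ 9 (mod 73)
58^18 ≡ 46 (mod 73)
58^24 ≡ 8 (mod 73)
58^36 ≡ 72 (mod 73)
58^72 ≡ 1 (mod 73) ✓
So ord_73(58) = 72.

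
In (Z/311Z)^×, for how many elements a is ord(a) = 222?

φ(311) = 311 − 1 = 310 = 2 · 5 · 31.
Since (Z/311Z)^× is cyclic of order 310, the number of elements of order d is φ(d) when d | 310 and 0 otherwise.
Here 310 is not a multiple of 222, so there are no elements of order 222.

0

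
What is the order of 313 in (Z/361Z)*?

Since 313 ∈ (Z/361Z)^×, its order divides φ(361) = φ(19^2) = 19·(19−1) = 342 = 2 · 3^2 · 19.
Divisors of 342: 1, 2, 3, 6, 9, 18, 19, 38, 57, 114, 171, 342.
Check 313^d mod 361 for each divisor in increasing order:
313^1 ≡ 313 (mod 361)
313^2 ≡ 138 (mod 361)
313^3 ≡ 235 (mod 361)
313^6 ≡ 353 (mod 361)
313^9 ≡ 286 (mod 361)
313^18 ≡ 210 (mod 361)
313^19 ≡ 28 (mod 361)
313^38 ≡ 62 (mod 361)
313^57 ≡ 292 (mod 361)
313^114 ≡ 68 (mod 361)
313^171 ≡ 1 (mod 361) ✓
Hence ord(313) = 171.

171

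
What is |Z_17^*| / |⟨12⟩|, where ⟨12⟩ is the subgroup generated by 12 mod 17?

Since 12 ∈ (Z/17Z)^×, its order divides φ(17) = 17 − 1 = 16 = 2^4.
Divisors of 16: 1, 2, 4, 8, 16.
Test each divisor d:
12^1 ≡ 12
12^2 ≡ 8
12^4 ≡ 13
12^8 ≡ 16
12^16 ≡ 1
Thus |⟨12⟩| = ord(12) = 16.
The index is φ(17) / ord(12) = 16 / 16 = 1.

1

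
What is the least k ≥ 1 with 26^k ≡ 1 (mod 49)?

ord(26) | φ(49) = φ(7^2) = 7·(7−1) = 42 = 2 · 3 · 7.
Divisors of 42: 1, 2, 3, 6, 7, 14, 21, 42.
Test each divisor d:
26^1 ≡ 26
26^2 ≡ 39
26^3 ≡ 34
26^6 ≡ 29
26^7 ≡ 19
26^14 ≡ 18
26^21 ≡ 48
26^42 ≡ 1
Hence ord(26) = 42.

42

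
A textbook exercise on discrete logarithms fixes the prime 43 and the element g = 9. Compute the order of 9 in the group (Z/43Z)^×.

ord(9) | φ(43) = 43 − 1 = 42 = 2 · 3 · 7.
Divisors of 42: 1, 2, 3, 6, 7, 14, 21, 42.
Evaluate successive powers at the divisors of 42:
9^1 ≡ 9 (mod 43)
9^2 ≡ 38 (mod 43)
9^3 ≡ 41 (mod 43)
9^6 ≡ 4 (mod 43)
9^7 ≡ 36 (mod 43)
9^14 ≡ 6 (mod 43)
9^21 ≡ 1 (mod 43) ✓
So ord_43(9) = 21.

21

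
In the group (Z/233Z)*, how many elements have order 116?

φ(233) = 233 − 1 = 232 = 2^3 · 29.
(Z/233Z)^× is cyclic (|G| = 232); a cyclic group of order m has exactly φ(d) elements of each order d | m, and none otherwise.
116 = 2^2 · 29 divides 232, and φ(116) = 56.

56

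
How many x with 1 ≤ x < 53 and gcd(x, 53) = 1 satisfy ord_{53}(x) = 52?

φ(53) = 53 − 1 = 52 = 2^2 · 13.
(Z/53Z)^× is cyclic (|G| = 52); a cyclic group of order m has exactly φ(d) elements of each order d | m, and none otherwise.
52 = 2^2 · 13 divides 52, and φ(52) = 24.

24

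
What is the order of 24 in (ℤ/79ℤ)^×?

6

ord(24) | φ(79) = 79 − 1 = 78 = 2 · 3 · 13.
Divisors of 78: 1, 2, 3, 6, 13, 26, 39, 78.
Check 24^d mod 79 for each divisor in increasing order:
24^1 ≡ 24
24^2 ≡ 23
24^3 ≡ 78
24^6 ≡ 1
Therefore the multiplicative order of 24 modulo 79 is 6.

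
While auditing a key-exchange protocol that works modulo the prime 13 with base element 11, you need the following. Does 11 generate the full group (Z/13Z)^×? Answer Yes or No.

Yes

φ(13) = 13 − 1 = 12 = 2^2 · 3.
It suffices to check that the order of 11 is not a proper divisor of 12: compute 11^(12/q) for q ∈ {2, 3}.
11^6 ≡ 12 (mod 13)  [q = 2: ≢ 1 ✓]
11^4 ≡ 3 (mod 13)  [q = 3: ≢ 1 ✓]
Every test exponent gives a nontrivial residue, hence 11 generates the full group.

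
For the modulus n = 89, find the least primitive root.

φ(89) = 89 − 1 = 88 = 2^3 · 11.
Test candidates g = 2, 3, … against the prime factors q ∈ {2, 11} of φ(89): g is a generator iff g^(88/q) ≢ 1 for every such q.
g = 2: 2^44 ≡ 1 — hits 1, so not a primitive root.
g = 3: 3^44 ≡ 88; 3^8 ≡ 64 — none is 1, so 3 is a primitive root.
Hence the least primitive root of 89 is 3.

3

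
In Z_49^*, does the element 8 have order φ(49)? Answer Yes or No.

φ(49) = φ(7^2) = 7·(7−1) = 42 = 2 · 3 · 7.
8 is a primitive root mod 49 iff 8^(φ(49)/q) ≢ 1 for every prime q | φ(49), i.e. q ∈ {2, 3, 7}.
8^21 ≡ 1 (mod 49)  [q = 2: ≡ 1 ✗]
8^14 ≡ 1 (mod 49)  [q = 3: ≡ 1 ✗]
8^6 ≡ 43 (mod 49)  [q = 7: ≢ 1 ✓]
8^21 ≡ 1 shows ord(8) | 21, strictly less than φ(49); not a primitive root.

No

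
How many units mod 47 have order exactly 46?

22

φ(47) = 47 − 1 = 46 = 2 · 23.
(Z/47Z)^× is cyclic (|G| = 46); a cyclic group of order m has exactly φ(d) elements of each order d | m, and none otherwise.
46 = 2 · 23 divides 46, and φ(46) = 22.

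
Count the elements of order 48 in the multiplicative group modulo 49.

0

φ(49) = φ(7^2) = 7·(7−1) = 42 = 2 · 3 · 7.
In a cyclic group of order 42, there are φ(d) elements of order d for each divisor d of 42, and zero for non-divisors.
Since 48 ∤ 42, the count is 0.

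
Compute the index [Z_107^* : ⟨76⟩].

By Lagrange's theorem, ord_107(76) divides φ(107) = 107 − 1 = 106 = 2 · 53.
Divisors of 106: 1, 2, 53, 106.
Compute 76^d (mod 107) for the divisors d until we hit 1:
76^1 ≡ 76
76^2 ≡ 105
76^53 ≡ 1
Thus |⟨76⟩| = ord(76) = 53.
Index = |(Z/107Z)^×| / |⟨76⟩| = 106 / 53 = 2.

2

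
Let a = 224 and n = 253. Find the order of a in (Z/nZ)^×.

110

By Lagrange's theorem, ord_253(224) divides φ(253) = φ(11·23) = (11−1)·(23−1) = 10·22 = 220 = 2^2 · 5 · 11.
Divisors of 220: 1, 2, 4, 5, 10, 11, 20, 22, 44, 55, 110, 220.
Compute 224^d (mod 253) for the divisors d until we hit 1:
224^1 ≡ 224 (mod 253)
224^2 ≡ 82 (mod 253)
224^4 ≡ 146 (mod 253)
224^5 ≡ 67 (mod 253)
224^10 ≡ 188 (mod 253)
224^11 ≡ 114 (mod 253)
224^20 ≡ 177 (mod 253)
224^22 ≡ 93 (mod 253)
224^44 ≡ 47 (mod 253)
224^55 ≡ 45 (mod 253)
224^110 ≡ 1 (mod 253) ✓
The smallest such exponent is 110, so the order of 224 is 110.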